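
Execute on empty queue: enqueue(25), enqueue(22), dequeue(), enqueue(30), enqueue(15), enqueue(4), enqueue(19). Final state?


enqueue(25) -> [25]
enqueue(22) -> [25, 22]
dequeue() returns 25 -> [22]
enqueue(30) -> [22, 30]
enqueue(15) -> [22, 30, 15]
enqueue(4) -> [22, 30, 15, 4]
enqueue(19) -> [22, 30, 15, 4, 19]
Final queue (front to back): [22, 30, 15, 4, 19]


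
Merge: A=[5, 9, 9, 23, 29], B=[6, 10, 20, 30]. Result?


Compare heads, take smaller each step.
Merged: [5, 6, 9, 9, 10, 20, 23, 29, 30]


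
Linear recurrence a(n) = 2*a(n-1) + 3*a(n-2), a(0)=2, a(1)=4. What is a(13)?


Build bottom-up:
...a(11)=265720, a(12)=797162, a(13)=2*797162+3*265720=2391484


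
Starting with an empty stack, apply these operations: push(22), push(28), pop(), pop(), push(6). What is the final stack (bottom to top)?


push(22) -> [22]
push(28) -> [22, 28]
pop() returns 28 -> [22]
pop() returns 22 -> []
push(6) -> [6]
Final stack (bottom to top): [6]


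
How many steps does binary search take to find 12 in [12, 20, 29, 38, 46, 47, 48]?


Search for 12:
[0,6] mid=3 arr[3]=38
[0,2] mid=1 arr[1]=20
[0,0] mid=0 arr[0]=12
Total: 3 comparisons


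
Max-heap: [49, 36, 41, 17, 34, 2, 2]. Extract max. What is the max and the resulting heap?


Max = 49
Replace root with last, heapify down
Resulting heap: [41, 36, 2, 17, 34, 2]


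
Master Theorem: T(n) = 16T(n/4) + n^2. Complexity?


a=16, b=4, c=2. log_4(16)=2 = c=2. Case 2: O(n^c log n) = O(n^2 log n)
Complexity: O(n^2 log n)


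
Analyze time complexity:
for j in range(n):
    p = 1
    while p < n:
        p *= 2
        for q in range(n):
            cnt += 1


Per nesting level: O(n) * O(log n) * O(n) = O(n^2 log n)
Complexity: O(n^2 log n)


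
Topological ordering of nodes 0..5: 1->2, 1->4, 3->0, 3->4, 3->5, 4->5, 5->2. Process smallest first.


Kahn's algorithm, process smallest node first
Order: [1, 3, 0, 4, 5, 2]


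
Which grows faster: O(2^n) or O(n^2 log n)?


n^2 log n grows slower than exponential
O(n^2 log n) is asymptotically smaller; O(2^n) grows faster


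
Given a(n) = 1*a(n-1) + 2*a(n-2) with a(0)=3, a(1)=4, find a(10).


Build bottom-up:
...a(8)=598, a(9)=1194, a(10)=1*1194+2*598=2390


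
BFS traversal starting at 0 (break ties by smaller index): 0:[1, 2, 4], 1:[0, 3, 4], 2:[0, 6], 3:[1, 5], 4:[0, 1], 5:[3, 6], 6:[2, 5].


BFS queue: start with [0]
Visit order: [0, 1, 2, 4, 3, 6, 5]


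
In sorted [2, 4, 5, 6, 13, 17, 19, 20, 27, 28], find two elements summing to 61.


Two pointers: lo=0, hi=9
No pair sums to 61


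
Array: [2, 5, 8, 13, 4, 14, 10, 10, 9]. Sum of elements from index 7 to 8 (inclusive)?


Prefix sums: [0, 2, 7, 15, 28, 32, 46, 56, 66, 75]
Sum[7..8] = prefix[9] - prefix[7] = 75 - 56 = 19


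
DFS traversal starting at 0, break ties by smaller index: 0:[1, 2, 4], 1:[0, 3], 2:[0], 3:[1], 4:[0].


DFS stack-based: start with [0]
Visit order: [0, 1, 3, 2, 4]


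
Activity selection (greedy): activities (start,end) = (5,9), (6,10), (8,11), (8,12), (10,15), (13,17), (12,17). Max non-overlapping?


Greedy: pick earliest-ending, then skip overlaps.
Selected (2 activities): [(5, 9), (10, 15)]


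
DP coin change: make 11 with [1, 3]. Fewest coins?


dp[0]=0; dp[i]=1+min(dp[i-c] for c in coins)
...dp[6]=2, dp[7]=3, dp[8]=4, dp[9]=3, dp[10]=4, dp[11]=5
Minimum coins for 11 = 5


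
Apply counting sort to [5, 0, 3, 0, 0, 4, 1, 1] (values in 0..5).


Count array: [3, 2, 0, 1, 1, 1]
Reconstruct: [0, 0, 0, 1, 1, 3, 4, 5]


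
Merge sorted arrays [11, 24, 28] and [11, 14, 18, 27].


Compare heads, take smaller each step.
Merged: [11, 11, 14, 18, 24, 27, 28]


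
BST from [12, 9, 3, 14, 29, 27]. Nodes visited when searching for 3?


BST root = 12
Search for 3: compare at each node
Path: [12, 9, 3]


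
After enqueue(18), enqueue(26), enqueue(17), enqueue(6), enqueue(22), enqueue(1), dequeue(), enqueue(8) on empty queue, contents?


enqueue(18) -> [18]
enqueue(26) -> [18, 26]
enqueue(17) -> [18, 26, 17]
enqueue(6) -> [18, 26, 17, 6]
enqueue(22) -> [18, 26, 17, 6, 22]
enqueue(1) -> [18, 26, 17, 6, 22, 1]
dequeue() returns 18 -> [26, 17, 6, 22, 1]
enqueue(8) -> [26, 17, 6, 22, 1, 8]
Final queue (front to back): [26, 17, 6, 22, 1, 8]


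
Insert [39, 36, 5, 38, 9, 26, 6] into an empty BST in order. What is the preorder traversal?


Root = 39; build tree by BST insertion.
Preorder traversal: [39, 36, 5, 9, 6, 26, 38]


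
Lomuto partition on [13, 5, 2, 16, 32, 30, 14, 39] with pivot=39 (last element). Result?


Elements <= 39 go left of pivot.
Result: [13, 5, 2, 16, 32, 30, 14, 39], pivot at index 7


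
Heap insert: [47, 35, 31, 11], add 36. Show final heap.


Append 36: [47, 35, 31, 11, 36]
Bubble up: swap idx 4(36) with idx 1(35)
Result: [47, 36, 31, 11, 35]


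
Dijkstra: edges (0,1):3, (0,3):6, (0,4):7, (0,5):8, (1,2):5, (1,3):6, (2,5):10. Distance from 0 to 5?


Dijkstra from 0:
Distances: {0: 0, 1: 3, 2: 8, 3: 6, 4: 7, 5: 8}
Shortest distance to 5 = 8, path = [0, 5]


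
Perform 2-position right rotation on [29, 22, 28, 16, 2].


Right rotate by 2: [16, 2, 29, 22, 28]


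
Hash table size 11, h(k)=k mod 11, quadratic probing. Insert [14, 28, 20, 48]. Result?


Insertions: 14->slot 3; 28->slot 6; 20->slot 9; 48->slot 4
Table: [None, None, None, 14, 48, None, 28, None, None, 20, None]


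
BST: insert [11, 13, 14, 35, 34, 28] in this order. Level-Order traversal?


Root = 11; build tree by BST insertion.
Level-Order traversal: [11, 13, 14, 35, 34, 28]


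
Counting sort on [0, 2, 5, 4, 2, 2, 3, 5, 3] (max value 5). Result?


Count array: [1, 0, 3, 2, 1, 2]
Reconstruct: [0, 2, 2, 2, 3, 3, 4, 5, 5]


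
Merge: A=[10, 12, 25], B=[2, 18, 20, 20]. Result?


Compare heads, take smaller each step.
Merged: [2, 10, 12, 18, 20, 20, 25]


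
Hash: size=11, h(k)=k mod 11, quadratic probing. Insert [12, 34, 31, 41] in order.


Insertions: 12->slot 1; 34->slot 2; 31->slot 9; 41->slot 8
Table: [None, 12, 34, None, None, None, None, None, 41, 31, None]


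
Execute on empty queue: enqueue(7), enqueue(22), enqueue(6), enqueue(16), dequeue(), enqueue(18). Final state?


enqueue(7) -> [7]
enqueue(22) -> [7, 22]
enqueue(6) -> [7, 22, 6]
enqueue(16) -> [7, 22, 6, 16]
dequeue() returns 7 -> [22, 6, 16]
enqueue(18) -> [22, 6, 16, 18]
Final queue (front to back): [22, 6, 16, 18]


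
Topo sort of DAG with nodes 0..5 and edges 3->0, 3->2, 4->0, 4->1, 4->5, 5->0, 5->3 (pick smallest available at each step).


Kahn's algorithm, process smallest node first
Order: [4, 1, 5, 3, 0, 2]


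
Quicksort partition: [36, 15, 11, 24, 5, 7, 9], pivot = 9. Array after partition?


Elements <= 9 go left of pivot.
Result: [5, 7, 9, 24, 36, 15, 11], pivot at index 2


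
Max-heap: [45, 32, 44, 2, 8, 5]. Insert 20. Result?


Append 20: [45, 32, 44, 2, 8, 5, 20]
Bubble up: no swaps needed
Result: [45, 32, 44, 2, 8, 5, 20]


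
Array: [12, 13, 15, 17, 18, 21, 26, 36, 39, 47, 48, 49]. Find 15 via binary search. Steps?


Search for 15:
[0,11] mid=5 arr[5]=21
[0,4] mid=2 arr[2]=15
Total: 2 comparisons


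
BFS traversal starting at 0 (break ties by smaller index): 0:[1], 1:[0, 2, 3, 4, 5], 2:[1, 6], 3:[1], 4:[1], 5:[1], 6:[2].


BFS queue: start with [0]
Visit order: [0, 1, 2, 3, 4, 5, 6]


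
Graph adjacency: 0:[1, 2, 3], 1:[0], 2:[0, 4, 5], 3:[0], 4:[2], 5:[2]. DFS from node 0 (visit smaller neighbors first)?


DFS stack-based: start with [0]
Visit order: [0, 1, 2, 4, 5, 3]


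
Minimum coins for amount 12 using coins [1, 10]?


dp[0]=0; dp[i]=1+min(dp[i-c] for c in coins)
...dp[7]=7, dp[8]=8, dp[9]=9, dp[10]=1, dp[11]=2, dp[12]=3
Minimum coins for 12 = 3


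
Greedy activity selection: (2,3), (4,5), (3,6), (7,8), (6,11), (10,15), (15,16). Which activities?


Greedy: pick earliest-ending, then skip overlaps.
Selected (5 activities): [(2, 3), (4, 5), (7, 8), (10, 15), (15, 16)]


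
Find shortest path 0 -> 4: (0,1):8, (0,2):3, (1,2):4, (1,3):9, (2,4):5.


Dijkstra from 0:
Distances: {0: 0, 1: 7, 2: 3, 3: 16, 4: 8}
Shortest distance to 4 = 8, path = [0, 2, 4]


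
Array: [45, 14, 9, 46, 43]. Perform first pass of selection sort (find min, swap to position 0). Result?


After one pass: [9, 14, 45, 46, 43]


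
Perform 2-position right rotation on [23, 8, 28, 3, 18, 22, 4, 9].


Right rotate by 2: [4, 9, 23, 8, 28, 3, 18, 22]


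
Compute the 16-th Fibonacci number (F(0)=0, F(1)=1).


F(n)=F(n-1)+F(n-2)
...F(14)=377, F(15)=610, F(16)=987


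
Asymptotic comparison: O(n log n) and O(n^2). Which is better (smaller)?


linearithmic grows slower than quadratic
O(n log n) is asymptotically smaller; O(n^2) grows faster


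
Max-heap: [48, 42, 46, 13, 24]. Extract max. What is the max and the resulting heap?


Max = 48
Replace root with last, heapify down
Resulting heap: [46, 42, 24, 13]


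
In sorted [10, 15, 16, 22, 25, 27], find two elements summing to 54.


Two pointers: lo=0, hi=5
No pair sums to 54


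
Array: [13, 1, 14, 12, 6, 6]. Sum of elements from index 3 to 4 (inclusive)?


Prefix sums: [0, 13, 14, 28, 40, 46, 52]
Sum[3..4] = prefix[5] - prefix[3] = 46 - 28 = 18


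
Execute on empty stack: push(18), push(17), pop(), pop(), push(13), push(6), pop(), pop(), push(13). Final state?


push(18) -> [18]
push(17) -> [18, 17]
pop() returns 17 -> [18]
pop() returns 18 -> []
push(13) -> [13]
push(6) -> [13, 6]
pop() returns 6 -> [13]
pop() returns 13 -> []
push(13) -> [13]
Final stack (bottom to top): [13]


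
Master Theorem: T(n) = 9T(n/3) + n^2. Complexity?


a=9, b=3, c=2. log_3(9)=2 = c=2. Case 2: O(n^c log n) = O(n^2 log n)
Complexity: O(n^2 log n)


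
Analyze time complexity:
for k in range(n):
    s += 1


Per nesting level: O(n) = O(n)
Complexity: O(n)


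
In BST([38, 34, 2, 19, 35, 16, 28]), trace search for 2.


BST root = 38
Search for 2: compare at each node
Path: [38, 34, 2]


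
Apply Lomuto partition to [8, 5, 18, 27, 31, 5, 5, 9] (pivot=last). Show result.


Elements <= 9 go left of pivot.
Result: [8, 5, 5, 5, 9, 18, 27, 31], pivot at index 4


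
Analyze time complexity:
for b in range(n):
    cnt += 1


Per nesting level: O(n) = O(n)
Complexity: O(n)


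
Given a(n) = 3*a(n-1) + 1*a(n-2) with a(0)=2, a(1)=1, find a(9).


Build bottom-up:
...a(7)=1909, a(8)=6305, a(9)=3*6305+1*1909=20824


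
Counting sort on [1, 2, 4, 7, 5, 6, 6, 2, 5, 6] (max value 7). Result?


Count array: [0, 1, 2, 0, 1, 2, 3, 1]
Reconstruct: [1, 2, 2, 4, 5, 5, 6, 6, 6, 7]


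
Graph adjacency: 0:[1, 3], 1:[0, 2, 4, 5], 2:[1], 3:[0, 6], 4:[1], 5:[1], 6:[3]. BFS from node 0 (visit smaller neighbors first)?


BFS queue: start with [0]
Visit order: [0, 1, 3, 2, 4, 5, 6]


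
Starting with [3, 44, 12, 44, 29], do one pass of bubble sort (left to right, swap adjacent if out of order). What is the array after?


After one pass: [3, 12, 44, 29, 44]


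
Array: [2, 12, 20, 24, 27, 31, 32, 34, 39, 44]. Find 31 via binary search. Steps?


Search for 31:
[0,9] mid=4 arr[4]=27
[5,9] mid=7 arr[7]=34
[5,6] mid=5 arr[5]=31
Total: 3 comparisons


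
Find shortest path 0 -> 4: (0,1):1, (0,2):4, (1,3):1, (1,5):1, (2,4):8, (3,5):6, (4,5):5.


Dijkstra from 0:
Distances: {0: 0, 1: 1, 2: 4, 3: 2, 4: 7, 5: 2}
Shortest distance to 4 = 7, path = [0, 1, 5, 4]


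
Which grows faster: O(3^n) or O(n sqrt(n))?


n^1.5 grows slower than exponential (base 3)
O(n sqrt(n)) is asymptotically smaller; O(3^n) grows faster


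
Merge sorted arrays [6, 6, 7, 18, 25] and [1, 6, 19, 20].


Compare heads, take smaller each step.
Merged: [1, 6, 6, 6, 7, 18, 19, 20, 25]


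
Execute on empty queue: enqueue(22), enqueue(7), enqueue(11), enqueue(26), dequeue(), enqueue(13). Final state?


enqueue(22) -> [22]
enqueue(7) -> [22, 7]
enqueue(11) -> [22, 7, 11]
enqueue(26) -> [22, 7, 11, 26]
dequeue() returns 22 -> [7, 11, 26]
enqueue(13) -> [7, 11, 26, 13]
Final queue (front to back): [7, 11, 26, 13]


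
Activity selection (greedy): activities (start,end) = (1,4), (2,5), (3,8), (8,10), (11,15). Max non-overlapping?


Greedy: pick earliest-ending, then skip overlaps.
Selected (3 activities): [(1, 4), (8, 10), (11, 15)]


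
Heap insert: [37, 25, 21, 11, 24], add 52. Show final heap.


Append 52: [37, 25, 21, 11, 24, 52]
Bubble up: swap idx 5(52) with idx 2(21); swap idx 2(52) with idx 0(37)
Result: [52, 25, 37, 11, 24, 21]


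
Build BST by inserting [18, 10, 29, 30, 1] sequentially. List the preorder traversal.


Root = 18; build tree by BST insertion.
Preorder traversal: [18, 10, 1, 29, 30]


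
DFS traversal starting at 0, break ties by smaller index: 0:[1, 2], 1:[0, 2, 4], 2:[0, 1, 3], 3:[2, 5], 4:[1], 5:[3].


DFS stack-based: start with [0]
Visit order: [0, 1, 2, 3, 5, 4]


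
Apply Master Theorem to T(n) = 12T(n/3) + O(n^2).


a=12, b=3, c=2. log_3(12)=2.262 > c=2. Case 1: O(n^log_b(a)) = O(n^2.262)
Complexity: O(n^2.262)


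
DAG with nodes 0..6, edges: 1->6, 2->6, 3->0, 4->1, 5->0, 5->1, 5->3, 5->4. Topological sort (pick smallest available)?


Kahn's algorithm, process smallest node first
Order: [2, 5, 3, 0, 4, 1, 6]


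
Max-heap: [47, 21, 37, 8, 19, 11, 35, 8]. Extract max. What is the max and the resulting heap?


Max = 47
Replace root with last, heapify down
Resulting heap: [37, 21, 35, 8, 19, 11, 8]


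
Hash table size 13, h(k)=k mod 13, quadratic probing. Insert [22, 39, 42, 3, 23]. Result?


Insertions: 22->slot 9; 39->slot 0; 42->slot 3; 3->slot 4; 23->slot 10
Table: [39, None, None, 42, 3, None, None, None, None, 22, 23, None, None]


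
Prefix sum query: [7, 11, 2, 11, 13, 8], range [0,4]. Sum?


Prefix sums: [0, 7, 18, 20, 31, 44, 52]
Sum[0..4] = prefix[5] - prefix[0] = 44 - 0 = 44


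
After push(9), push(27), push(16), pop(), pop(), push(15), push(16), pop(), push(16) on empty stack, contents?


push(9) -> [9]
push(27) -> [9, 27]
push(16) -> [9, 27, 16]
pop() returns 16 -> [9, 27]
pop() returns 27 -> [9]
push(15) -> [9, 15]
push(16) -> [9, 15, 16]
pop() returns 16 -> [9, 15]
push(16) -> [9, 15, 16]
Final stack (bottom to top): [9, 15, 16]


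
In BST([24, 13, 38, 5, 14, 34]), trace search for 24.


BST root = 24
Search for 24: compare at each node
Path: [24]


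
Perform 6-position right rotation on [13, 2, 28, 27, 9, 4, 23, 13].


Right rotate by 6: [28, 27, 9, 4, 23, 13, 13, 2]


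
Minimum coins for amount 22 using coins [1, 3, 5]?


dp[0]=0; dp[i]=1+min(dp[i-c] for c in coins)
...dp[17]=5, dp[18]=4, dp[19]=5, dp[20]=4, dp[21]=5, dp[22]=6
Minimum coins for 22 = 6


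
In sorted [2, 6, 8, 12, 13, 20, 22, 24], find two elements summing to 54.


Two pointers: lo=0, hi=7
No pair sums to 54


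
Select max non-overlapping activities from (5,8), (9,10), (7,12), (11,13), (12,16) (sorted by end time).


Greedy: pick earliest-ending, then skip overlaps.
Selected (3 activities): [(5, 8), (9, 10), (11, 13)]


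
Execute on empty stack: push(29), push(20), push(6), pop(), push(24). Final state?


push(29) -> [29]
push(20) -> [29, 20]
push(6) -> [29, 20, 6]
pop() returns 6 -> [29, 20]
push(24) -> [29, 20, 24]
Final stack (bottom to top): [29, 20, 24]


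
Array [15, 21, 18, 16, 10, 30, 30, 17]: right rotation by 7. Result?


Right rotate by 7: [21, 18, 16, 10, 30, 30, 17, 15]


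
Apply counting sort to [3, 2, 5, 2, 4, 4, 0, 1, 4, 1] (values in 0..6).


Count array: [1, 2, 2, 1, 3, 1, 0]
Reconstruct: [0, 1, 1, 2, 2, 3, 4, 4, 4, 5]


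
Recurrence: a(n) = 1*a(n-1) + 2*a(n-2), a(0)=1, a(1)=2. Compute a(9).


Build bottom-up:
...a(7)=128, a(8)=256, a(9)=1*256+2*128=512


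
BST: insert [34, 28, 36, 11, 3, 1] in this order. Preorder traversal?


Root = 34; build tree by BST insertion.
Preorder traversal: [34, 28, 11, 3, 1, 36]


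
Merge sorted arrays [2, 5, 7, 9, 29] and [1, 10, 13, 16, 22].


Compare heads, take smaller each step.
Merged: [1, 2, 5, 7, 9, 10, 13, 16, 22, 29]


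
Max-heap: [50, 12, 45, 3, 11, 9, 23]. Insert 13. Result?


Append 13: [50, 12, 45, 3, 11, 9, 23, 13]
Bubble up: swap idx 7(13) with idx 3(3); swap idx 3(13) with idx 1(12)
Result: [50, 13, 45, 12, 11, 9, 23, 3]


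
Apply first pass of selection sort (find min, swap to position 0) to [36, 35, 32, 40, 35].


After one pass: [32, 35, 36, 40, 35]


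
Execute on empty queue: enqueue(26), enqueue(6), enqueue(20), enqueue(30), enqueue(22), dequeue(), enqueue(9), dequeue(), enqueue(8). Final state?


enqueue(26) -> [26]
enqueue(6) -> [26, 6]
enqueue(20) -> [26, 6, 20]
enqueue(30) -> [26, 6, 20, 30]
enqueue(22) -> [26, 6, 20, 30, 22]
dequeue() returns 26 -> [6, 20, 30, 22]
enqueue(9) -> [6, 20, 30, 22, 9]
dequeue() returns 6 -> [20, 30, 22, 9]
enqueue(8) -> [20, 30, 22, 9, 8]
Final queue (front to back): [20, 30, 22, 9, 8]


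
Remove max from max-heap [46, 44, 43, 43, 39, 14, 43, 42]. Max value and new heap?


Max = 46
Replace root with last, heapify down
Resulting heap: [44, 43, 43, 42, 39, 14, 43]


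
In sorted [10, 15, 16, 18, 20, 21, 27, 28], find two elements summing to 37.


Two pointers: lo=0, hi=7
Found pair: (10, 27) summing to 37


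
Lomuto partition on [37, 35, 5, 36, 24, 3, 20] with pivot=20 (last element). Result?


Elements <= 20 go left of pivot.
Result: [5, 3, 20, 36, 24, 35, 37], pivot at index 2


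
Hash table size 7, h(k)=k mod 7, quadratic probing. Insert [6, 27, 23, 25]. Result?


Insertions: 6->slot 6; 27->slot 0; 23->slot 2; 25->slot 4
Table: [27, None, 23, None, 25, None, 6]


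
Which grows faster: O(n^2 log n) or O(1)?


constant grows slower than n^2 log n
O(1) is asymptotically smaller; O(n^2 log n) grows faster


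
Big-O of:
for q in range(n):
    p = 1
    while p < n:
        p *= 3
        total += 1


Per nesting level: O(n) * O(log n) = O(n log n)
Complexity: O(n log n)


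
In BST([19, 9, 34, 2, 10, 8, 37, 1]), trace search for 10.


BST root = 19
Search for 10: compare at each node
Path: [19, 9, 10]


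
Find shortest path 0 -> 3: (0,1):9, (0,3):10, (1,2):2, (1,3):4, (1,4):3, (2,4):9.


Dijkstra from 0:
Distances: {0: 0, 1: 9, 2: 11, 3: 10, 4: 12}
Shortest distance to 3 = 10, path = [0, 3]


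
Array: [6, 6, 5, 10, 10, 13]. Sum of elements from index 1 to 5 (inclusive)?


Prefix sums: [0, 6, 12, 17, 27, 37, 50]
Sum[1..5] = prefix[6] - prefix[1] = 50 - 6 = 44


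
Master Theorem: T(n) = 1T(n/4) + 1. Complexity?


a=1, b=4, c=0. log_4(1)=0 = c=0. Case 2: O(n^c log n) = O(log n)
Complexity: O(log n)


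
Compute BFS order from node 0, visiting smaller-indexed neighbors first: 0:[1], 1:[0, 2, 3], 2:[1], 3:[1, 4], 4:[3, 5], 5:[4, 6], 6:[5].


BFS queue: start with [0]
Visit order: [0, 1, 2, 3, 4, 5, 6]


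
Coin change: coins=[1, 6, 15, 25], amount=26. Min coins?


dp[0]=0; dp[i]=1+min(dp[i-c] for c in coins)
...dp[21]=2, dp[22]=3, dp[23]=4, dp[24]=4, dp[25]=1, dp[26]=2
Minimum coins for 26 = 2


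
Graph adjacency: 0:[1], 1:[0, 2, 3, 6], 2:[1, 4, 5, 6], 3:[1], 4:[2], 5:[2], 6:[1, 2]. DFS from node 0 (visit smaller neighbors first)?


DFS stack-based: start with [0]
Visit order: [0, 1, 2, 4, 5, 6, 3]


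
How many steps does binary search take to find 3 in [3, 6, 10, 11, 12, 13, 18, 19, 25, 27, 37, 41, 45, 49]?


Search for 3:
[0,13] mid=6 arr[6]=18
[0,5] mid=2 arr[2]=10
[0,1] mid=0 arr[0]=3
Total: 3 comparisons


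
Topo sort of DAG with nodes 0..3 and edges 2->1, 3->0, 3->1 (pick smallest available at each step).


Kahn's algorithm, process smallest node first
Order: [2, 3, 0, 1]


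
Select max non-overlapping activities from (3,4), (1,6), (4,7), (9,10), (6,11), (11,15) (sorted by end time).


Greedy: pick earliest-ending, then skip overlaps.
Selected (4 activities): [(3, 4), (4, 7), (9, 10), (11, 15)]


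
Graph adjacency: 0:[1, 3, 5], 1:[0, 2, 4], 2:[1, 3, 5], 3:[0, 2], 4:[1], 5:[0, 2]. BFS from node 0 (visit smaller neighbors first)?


BFS queue: start with [0]
Visit order: [0, 1, 3, 5, 2, 4]


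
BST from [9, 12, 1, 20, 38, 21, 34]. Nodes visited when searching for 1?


BST root = 9
Search for 1: compare at each node
Path: [9, 1]


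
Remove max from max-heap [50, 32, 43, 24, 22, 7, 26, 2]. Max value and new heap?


Max = 50
Replace root with last, heapify down
Resulting heap: [43, 32, 26, 24, 22, 7, 2]


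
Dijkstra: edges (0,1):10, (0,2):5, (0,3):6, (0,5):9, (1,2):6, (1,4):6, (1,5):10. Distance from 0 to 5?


Dijkstra from 0:
Distances: {0: 0, 1: 10, 2: 5, 3: 6, 4: 16, 5: 9}
Shortest distance to 5 = 9, path = [0, 5]


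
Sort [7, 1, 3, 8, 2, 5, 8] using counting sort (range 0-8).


Count array: [0, 1, 1, 1, 0, 1, 0, 1, 2]
Reconstruct: [1, 2, 3, 5, 7, 8, 8]


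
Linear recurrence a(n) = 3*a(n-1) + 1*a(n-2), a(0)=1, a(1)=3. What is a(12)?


Build bottom-up:
...a(10)=141481, a(11)=467280, a(12)=3*467280+1*141481=1543321


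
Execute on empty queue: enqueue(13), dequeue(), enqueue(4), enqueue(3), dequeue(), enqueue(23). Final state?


enqueue(13) -> [13]
dequeue() returns 13 -> []
enqueue(4) -> [4]
enqueue(3) -> [4, 3]
dequeue() returns 4 -> [3]
enqueue(23) -> [3, 23]
Final queue (front to back): [3, 23]


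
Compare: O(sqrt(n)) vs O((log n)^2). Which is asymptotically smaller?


polylogarithmic grows slower than sublinear
O((log n)^2) is asymptotically smaller; O(sqrt(n)) grows faster


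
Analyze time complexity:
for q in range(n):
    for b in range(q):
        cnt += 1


Per nesting level: O(n) * O(n) [triangular over q] = O(n^2)
Complexity: O(n^2)


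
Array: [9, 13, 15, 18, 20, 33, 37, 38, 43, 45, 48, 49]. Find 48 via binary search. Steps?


Search for 48:
[0,11] mid=5 arr[5]=33
[6,11] mid=8 arr[8]=43
[9,11] mid=10 arr[10]=48
Total: 3 comparisons


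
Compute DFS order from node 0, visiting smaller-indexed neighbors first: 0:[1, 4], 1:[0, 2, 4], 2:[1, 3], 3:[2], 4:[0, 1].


DFS stack-based: start with [0]
Visit order: [0, 1, 2, 3, 4]


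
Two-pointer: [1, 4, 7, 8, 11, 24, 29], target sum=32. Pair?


Two pointers: lo=0, hi=6
Found pair: (8, 24) summing to 32


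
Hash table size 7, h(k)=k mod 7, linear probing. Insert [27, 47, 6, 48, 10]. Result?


Insertions: 27->slot 6; 47->slot 5; 6->slot 0; 48->slot 1; 10->slot 3
Table: [6, 48, None, 10, None, 47, 27]


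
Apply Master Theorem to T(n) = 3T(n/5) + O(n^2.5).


a=3, b=5, c=2.5. log_5(3)=0.683 < c=2.5. Case 3: O(n^c) = O(n^2.500)
Complexity: O(n^2.500)


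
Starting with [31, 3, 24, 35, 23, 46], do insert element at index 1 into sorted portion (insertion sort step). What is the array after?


After one pass: [3, 31, 24, 35, 23, 46]


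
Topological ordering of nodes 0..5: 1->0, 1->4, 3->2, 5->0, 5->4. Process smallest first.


Kahn's algorithm, process smallest node first
Order: [1, 3, 2, 5, 0, 4]


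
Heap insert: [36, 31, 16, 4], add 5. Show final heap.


Append 5: [36, 31, 16, 4, 5]
Bubble up: no swaps needed
Result: [36, 31, 16, 4, 5]


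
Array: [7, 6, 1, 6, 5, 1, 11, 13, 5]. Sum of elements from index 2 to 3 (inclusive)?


Prefix sums: [0, 7, 13, 14, 20, 25, 26, 37, 50, 55]
Sum[2..3] = prefix[4] - prefix[2] = 20 - 13 = 7


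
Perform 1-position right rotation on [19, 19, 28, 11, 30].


Right rotate by 1: [30, 19, 19, 28, 11]


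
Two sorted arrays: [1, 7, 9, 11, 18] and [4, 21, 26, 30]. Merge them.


Compare heads, take smaller each step.
Merged: [1, 4, 7, 9, 11, 18, 21, 26, 30]


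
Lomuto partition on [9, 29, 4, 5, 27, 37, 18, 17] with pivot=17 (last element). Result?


Elements <= 17 go left of pivot.
Result: [9, 4, 5, 17, 27, 37, 18, 29], pivot at index 3


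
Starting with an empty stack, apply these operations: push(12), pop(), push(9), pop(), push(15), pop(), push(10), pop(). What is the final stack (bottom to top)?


push(12) -> [12]
pop() returns 12 -> []
push(9) -> [9]
pop() returns 9 -> []
push(15) -> [15]
pop() returns 15 -> []
push(10) -> [10]
pop() returns 10 -> []
Final stack (bottom to top): []


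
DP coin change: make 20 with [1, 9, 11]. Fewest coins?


dp[0]=0; dp[i]=1+min(dp[i-c] for c in coins)
...dp[15]=5, dp[16]=6, dp[17]=7, dp[18]=2, dp[19]=3, dp[20]=2
Minimum coins for 20 = 2


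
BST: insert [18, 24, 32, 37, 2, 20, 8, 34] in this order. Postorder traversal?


Root = 18; build tree by BST insertion.
Postorder traversal: [8, 2, 20, 34, 37, 32, 24, 18]


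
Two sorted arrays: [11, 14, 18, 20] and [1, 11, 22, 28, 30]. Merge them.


Compare heads, take smaller each step.
Merged: [1, 11, 11, 14, 18, 20, 22, 28, 30]


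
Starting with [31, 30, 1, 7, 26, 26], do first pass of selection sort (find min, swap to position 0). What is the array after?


After one pass: [1, 30, 31, 7, 26, 26]


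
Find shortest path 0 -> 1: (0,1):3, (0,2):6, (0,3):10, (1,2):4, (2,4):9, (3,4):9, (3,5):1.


Dijkstra from 0:
Distances: {0: 0, 1: 3, 2: 6, 3: 10, 4: 15, 5: 11}
Shortest distance to 1 = 3, path = [0, 1]


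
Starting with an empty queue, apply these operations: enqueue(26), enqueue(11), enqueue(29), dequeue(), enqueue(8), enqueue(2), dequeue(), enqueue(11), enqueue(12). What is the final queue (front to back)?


enqueue(26) -> [26]
enqueue(11) -> [26, 11]
enqueue(29) -> [26, 11, 29]
dequeue() returns 26 -> [11, 29]
enqueue(8) -> [11, 29, 8]
enqueue(2) -> [11, 29, 8, 2]
dequeue() returns 11 -> [29, 8, 2]
enqueue(11) -> [29, 8, 2, 11]
enqueue(12) -> [29, 8, 2, 11, 12]
Final queue (front to back): [29, 8, 2, 11, 12]


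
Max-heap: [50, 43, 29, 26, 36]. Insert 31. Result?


Append 31: [50, 43, 29, 26, 36, 31]
Bubble up: swap idx 5(31) with idx 2(29)
Result: [50, 43, 31, 26, 36, 29]


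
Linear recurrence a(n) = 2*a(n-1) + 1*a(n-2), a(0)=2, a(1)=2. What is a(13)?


Build bottom-up:
...a(11)=16238, a(12)=39202, a(13)=2*39202+1*16238=94642


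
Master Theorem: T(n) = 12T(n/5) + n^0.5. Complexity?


a=12, b=5, c=0.5. log_5(12)=1.544 > c=0.5. Case 1: O(n^log_b(a)) = O(n^1.544)
Complexity: O(n^1.544)


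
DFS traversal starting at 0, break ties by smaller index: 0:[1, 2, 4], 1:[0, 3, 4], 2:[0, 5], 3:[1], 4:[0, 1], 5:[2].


DFS stack-based: start with [0]
Visit order: [0, 1, 3, 4, 2, 5]


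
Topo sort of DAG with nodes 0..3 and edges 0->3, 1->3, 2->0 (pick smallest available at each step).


Kahn's algorithm, process smallest node first
Order: [1, 2, 0, 3]


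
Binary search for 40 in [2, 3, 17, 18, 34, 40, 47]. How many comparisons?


Search for 40:
[0,6] mid=3 arr[3]=18
[4,6] mid=5 arr[5]=40
Total: 2 comparisons


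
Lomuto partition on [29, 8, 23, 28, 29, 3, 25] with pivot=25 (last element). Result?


Elements <= 25 go left of pivot.
Result: [8, 23, 3, 25, 29, 29, 28], pivot at index 3


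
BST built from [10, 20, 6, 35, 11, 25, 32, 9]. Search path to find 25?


BST root = 10
Search for 25: compare at each node
Path: [10, 20, 35, 25]


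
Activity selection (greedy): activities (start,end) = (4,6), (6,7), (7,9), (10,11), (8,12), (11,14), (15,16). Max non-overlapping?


Greedy: pick earliest-ending, then skip overlaps.
Selected (6 activities): [(4, 6), (6, 7), (7, 9), (10, 11), (11, 14), (15, 16)]


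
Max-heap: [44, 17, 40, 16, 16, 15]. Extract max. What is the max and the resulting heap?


Max = 44
Replace root with last, heapify down
Resulting heap: [40, 17, 15, 16, 16]


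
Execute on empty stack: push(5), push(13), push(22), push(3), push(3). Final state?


push(5) -> [5]
push(13) -> [5, 13]
push(22) -> [5, 13, 22]
push(3) -> [5, 13, 22, 3]
push(3) -> [5, 13, 22, 3, 3]
Final stack (bottom to top): [5, 13, 22, 3, 3]


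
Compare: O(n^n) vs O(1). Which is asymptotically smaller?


constant grows slower than n^n
O(1) is asymptotically smaller; O(n^n) grows faster


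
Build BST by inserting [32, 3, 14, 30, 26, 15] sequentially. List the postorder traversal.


Root = 32; build tree by BST insertion.
Postorder traversal: [15, 26, 30, 14, 3, 32]


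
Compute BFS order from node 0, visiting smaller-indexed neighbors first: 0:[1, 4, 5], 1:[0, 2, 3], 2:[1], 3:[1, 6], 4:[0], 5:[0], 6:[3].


BFS queue: start with [0]
Visit order: [0, 1, 4, 5, 2, 3, 6]


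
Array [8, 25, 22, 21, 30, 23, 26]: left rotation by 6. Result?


Left rotate by 6: [26, 8, 25, 22, 21, 30, 23]


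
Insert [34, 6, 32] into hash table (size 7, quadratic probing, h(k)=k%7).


Insertions: 34->slot 6; 6->slot 0; 32->slot 4
Table: [6, None, None, None, 32, None, 34]


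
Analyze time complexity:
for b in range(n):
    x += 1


Per nesting level: O(n) = O(n)
Complexity: O(n)


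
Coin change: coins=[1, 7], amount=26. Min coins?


dp[0]=0; dp[i]=1+min(dp[i-c] for c in coins)
...dp[21]=3, dp[22]=4, dp[23]=5, dp[24]=6, dp[25]=7, dp[26]=8
Minimum coins for 26 = 8


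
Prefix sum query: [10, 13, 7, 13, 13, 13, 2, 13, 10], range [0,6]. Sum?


Prefix sums: [0, 10, 23, 30, 43, 56, 69, 71, 84, 94]
Sum[0..6] = prefix[7] - prefix[0] = 71 - 0 = 71


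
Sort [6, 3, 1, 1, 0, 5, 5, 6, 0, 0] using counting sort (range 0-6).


Count array: [3, 2, 0, 1, 0, 2, 2]
Reconstruct: [0, 0, 0, 1, 1, 3, 5, 5, 6, 6]


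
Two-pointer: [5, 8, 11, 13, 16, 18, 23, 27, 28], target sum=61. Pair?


Two pointers: lo=0, hi=8
No pair sums to 61


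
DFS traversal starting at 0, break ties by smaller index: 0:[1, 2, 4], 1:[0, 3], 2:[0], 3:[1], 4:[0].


DFS stack-based: start with [0]
Visit order: [0, 1, 3, 2, 4]


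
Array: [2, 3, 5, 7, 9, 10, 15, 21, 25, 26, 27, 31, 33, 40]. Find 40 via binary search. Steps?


Search for 40:
[0,13] mid=6 arr[6]=15
[7,13] mid=10 arr[10]=27
[11,13] mid=12 arr[12]=33
[13,13] mid=13 arr[13]=40
Total: 4 comparisons


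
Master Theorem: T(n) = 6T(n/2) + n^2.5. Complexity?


a=6, b=2, c=2.5. log_2(6)=2.585 > c=2.5. Case 1: O(n^log_b(a)) = O(n^2.585)
Complexity: O(n^2.585)


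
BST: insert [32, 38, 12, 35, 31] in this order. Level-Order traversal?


Root = 32; build tree by BST insertion.
Level-Order traversal: [32, 12, 38, 31, 35]


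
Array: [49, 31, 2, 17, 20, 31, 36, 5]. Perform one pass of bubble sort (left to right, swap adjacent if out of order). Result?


After one pass: [31, 2, 17, 20, 31, 36, 5, 49]


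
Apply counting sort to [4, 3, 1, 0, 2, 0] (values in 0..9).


Count array: [2, 1, 1, 1, 1, 0, 0, 0, 0, 0]
Reconstruct: [0, 0, 1, 2, 3, 4]


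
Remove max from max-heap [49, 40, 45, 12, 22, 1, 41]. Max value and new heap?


Max = 49
Replace root with last, heapify down
Resulting heap: [45, 40, 41, 12, 22, 1]


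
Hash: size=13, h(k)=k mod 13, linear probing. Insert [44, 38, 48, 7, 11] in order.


Insertions: 44->slot 5; 38->slot 12; 48->slot 9; 7->slot 7; 11->slot 11
Table: [None, None, None, None, None, 44, None, 7, None, 48, None, 11, 38]


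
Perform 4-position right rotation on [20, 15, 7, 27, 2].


Right rotate by 4: [15, 7, 27, 2, 20]


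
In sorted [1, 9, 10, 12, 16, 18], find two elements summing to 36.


Two pointers: lo=0, hi=5
No pair sums to 36


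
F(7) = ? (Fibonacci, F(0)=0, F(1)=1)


F(n)=F(n-1)+F(n-2)
...F(5)=5, F(6)=8, F(7)=13


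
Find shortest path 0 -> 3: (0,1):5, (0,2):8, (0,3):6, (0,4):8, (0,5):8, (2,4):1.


Dijkstra from 0:
Distances: {0: 0, 1: 5, 2: 8, 3: 6, 4: 8, 5: 8}
Shortest distance to 3 = 6, path = [0, 3]


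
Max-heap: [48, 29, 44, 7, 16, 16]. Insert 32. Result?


Append 32: [48, 29, 44, 7, 16, 16, 32]
Bubble up: no swaps needed
Result: [48, 29, 44, 7, 16, 16, 32]


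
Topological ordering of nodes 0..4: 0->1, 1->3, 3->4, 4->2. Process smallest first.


Kahn's algorithm, process smallest node first
Order: [0, 1, 3, 4, 2]


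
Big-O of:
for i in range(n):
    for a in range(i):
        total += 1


Per nesting level: O(n) * O(n) [triangular over i] = O(n^2)
Complexity: O(n^2)


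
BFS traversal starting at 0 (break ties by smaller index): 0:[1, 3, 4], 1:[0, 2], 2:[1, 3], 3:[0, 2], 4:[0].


BFS queue: start with [0]
Visit order: [0, 1, 3, 4, 2]


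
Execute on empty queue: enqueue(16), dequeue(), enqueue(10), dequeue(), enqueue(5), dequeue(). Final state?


enqueue(16) -> [16]
dequeue() returns 16 -> []
enqueue(10) -> [10]
dequeue() returns 10 -> []
enqueue(5) -> [5]
dequeue() returns 5 -> []
Final queue (front to back): []


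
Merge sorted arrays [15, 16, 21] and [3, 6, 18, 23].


Compare heads, take smaller each step.
Merged: [3, 6, 15, 16, 18, 21, 23]


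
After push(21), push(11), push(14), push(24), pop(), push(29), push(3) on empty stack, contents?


push(21) -> [21]
push(11) -> [21, 11]
push(14) -> [21, 11, 14]
push(24) -> [21, 11, 14, 24]
pop() returns 24 -> [21, 11, 14]
push(29) -> [21, 11, 14, 29]
push(3) -> [21, 11, 14, 29, 3]
Final stack (bottom to top): [21, 11, 14, 29, 3]


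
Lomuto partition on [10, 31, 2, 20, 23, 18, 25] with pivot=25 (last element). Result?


Elements <= 25 go left of pivot.
Result: [10, 2, 20, 23, 18, 25, 31], pivot at index 5


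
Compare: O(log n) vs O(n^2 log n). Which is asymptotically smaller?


logarithmic grows slower than n^2 log n
O(log n) is asymptotically smaller; O(n^2 log n) grows faster


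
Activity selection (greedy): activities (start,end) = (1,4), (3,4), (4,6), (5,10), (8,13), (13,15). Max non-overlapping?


Greedy: pick earliest-ending, then skip overlaps.
Selected (4 activities): [(1, 4), (4, 6), (8, 13), (13, 15)]


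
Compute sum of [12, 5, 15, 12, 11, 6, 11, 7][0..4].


Prefix sums: [0, 12, 17, 32, 44, 55, 61, 72, 79]
Sum[0..4] = prefix[5] - prefix[0] = 55 - 0 = 55


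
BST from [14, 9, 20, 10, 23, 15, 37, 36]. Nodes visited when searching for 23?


BST root = 14
Search for 23: compare at each node
Path: [14, 20, 23]


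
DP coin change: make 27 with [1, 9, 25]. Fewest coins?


dp[0]=0; dp[i]=1+min(dp[i-c] for c in coins)
...dp[22]=6, dp[23]=7, dp[24]=8, dp[25]=1, dp[26]=2, dp[27]=3
Minimum coins for 27 = 3


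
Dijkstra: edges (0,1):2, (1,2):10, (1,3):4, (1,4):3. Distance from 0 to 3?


Dijkstra from 0:
Distances: {0: 0, 1: 2, 2: 12, 3: 6, 4: 5}
Shortest distance to 3 = 6, path = [0, 1, 3]


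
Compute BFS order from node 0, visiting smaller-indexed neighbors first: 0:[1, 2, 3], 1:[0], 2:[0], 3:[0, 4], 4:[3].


BFS queue: start with [0]
Visit order: [0, 1, 2, 3, 4]


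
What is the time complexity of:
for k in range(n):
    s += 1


Per nesting level: O(n) = O(n)
Complexity: O(n)


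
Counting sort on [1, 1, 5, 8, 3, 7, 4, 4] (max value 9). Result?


Count array: [0, 2, 0, 1, 2, 1, 0, 1, 1, 0]
Reconstruct: [1, 1, 3, 4, 4, 5, 7, 8]


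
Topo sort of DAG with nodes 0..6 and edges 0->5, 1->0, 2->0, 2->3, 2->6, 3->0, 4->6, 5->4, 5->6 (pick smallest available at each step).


Kahn's algorithm, process smallest node first
Order: [1, 2, 3, 0, 5, 4, 6]


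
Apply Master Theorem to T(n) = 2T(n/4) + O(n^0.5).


a=2, b=4, c=0.5. log_4(2)=0.5 = c=0.5. Case 2: O(n^c log n) = O(sqrt(n) log n)
Complexity: O(sqrt(n) log n)


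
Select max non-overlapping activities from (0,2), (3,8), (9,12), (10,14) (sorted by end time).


Greedy: pick earliest-ending, then skip overlaps.
Selected (3 activities): [(0, 2), (3, 8), (9, 12)]


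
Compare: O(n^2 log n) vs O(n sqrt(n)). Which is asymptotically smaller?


n^1.5 grows slower than n^2 log n
O(n sqrt(n)) is asymptotically smaller; O(n^2 log n) grows faster


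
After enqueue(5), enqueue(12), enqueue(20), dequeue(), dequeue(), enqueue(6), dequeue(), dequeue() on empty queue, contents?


enqueue(5) -> [5]
enqueue(12) -> [5, 12]
enqueue(20) -> [5, 12, 20]
dequeue() returns 5 -> [12, 20]
dequeue() returns 12 -> [20]
enqueue(6) -> [20, 6]
dequeue() returns 20 -> [6]
dequeue() returns 6 -> []
Final queue (front to back): []


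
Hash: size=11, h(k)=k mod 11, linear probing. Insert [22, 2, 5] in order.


Insertions: 22->slot 0; 2->slot 2; 5->slot 5
Table: [22, None, 2, None, None, 5, None, None, None, None, None]


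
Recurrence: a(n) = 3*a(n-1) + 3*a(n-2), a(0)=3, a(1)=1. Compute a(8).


Build bottom-up:
...a(6)=2187, a(7)=8289, a(8)=3*8289+3*2187=31428


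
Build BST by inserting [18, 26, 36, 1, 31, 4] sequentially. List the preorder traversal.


Root = 18; build tree by BST insertion.
Preorder traversal: [18, 1, 4, 26, 36, 31]


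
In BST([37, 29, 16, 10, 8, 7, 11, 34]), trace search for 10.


BST root = 37
Search for 10: compare at each node
Path: [37, 29, 16, 10]


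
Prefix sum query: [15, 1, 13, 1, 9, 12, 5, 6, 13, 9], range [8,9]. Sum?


Prefix sums: [0, 15, 16, 29, 30, 39, 51, 56, 62, 75, 84]
Sum[8..9] = prefix[10] - prefix[8] = 84 - 62 = 22


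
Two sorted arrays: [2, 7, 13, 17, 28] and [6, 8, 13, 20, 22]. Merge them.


Compare heads, take smaller each step.
Merged: [2, 6, 7, 8, 13, 13, 17, 20, 22, 28]


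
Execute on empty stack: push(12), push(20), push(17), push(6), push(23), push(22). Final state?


push(12) -> [12]
push(20) -> [12, 20]
push(17) -> [12, 20, 17]
push(6) -> [12, 20, 17, 6]
push(23) -> [12, 20, 17, 6, 23]
push(22) -> [12, 20, 17, 6, 23, 22]
Final stack (bottom to top): [12, 20, 17, 6, 23, 22]


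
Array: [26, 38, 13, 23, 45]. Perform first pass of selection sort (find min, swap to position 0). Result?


After one pass: [13, 38, 26, 23, 45]


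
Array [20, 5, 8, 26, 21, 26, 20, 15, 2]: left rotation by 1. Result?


Left rotate by 1: [5, 8, 26, 21, 26, 20, 15, 2, 20]


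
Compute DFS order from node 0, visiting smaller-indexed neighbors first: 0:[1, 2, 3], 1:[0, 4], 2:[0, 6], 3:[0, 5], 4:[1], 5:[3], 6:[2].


DFS stack-based: start with [0]
Visit order: [0, 1, 4, 2, 6, 3, 5]


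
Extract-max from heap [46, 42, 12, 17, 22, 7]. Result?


Max = 46
Replace root with last, heapify down
Resulting heap: [42, 22, 12, 17, 7]


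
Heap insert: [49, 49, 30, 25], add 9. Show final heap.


Append 9: [49, 49, 30, 25, 9]
Bubble up: no swaps needed
Result: [49, 49, 30, 25, 9]


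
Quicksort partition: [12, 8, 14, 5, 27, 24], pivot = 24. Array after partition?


Elements <= 24 go left of pivot.
Result: [12, 8, 14, 5, 24, 27], pivot at index 4


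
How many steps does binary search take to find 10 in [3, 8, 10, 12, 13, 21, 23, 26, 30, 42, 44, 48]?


Search for 10:
[0,11] mid=5 arr[5]=21
[0,4] mid=2 arr[2]=10
Total: 2 comparisons


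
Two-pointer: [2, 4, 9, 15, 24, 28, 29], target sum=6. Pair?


Two pointers: lo=0, hi=6
Found pair: (2, 4) summing to 6


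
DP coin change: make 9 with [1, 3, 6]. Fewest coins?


dp[0]=0; dp[i]=1+min(dp[i-c] for c in coins)
...dp[4]=2, dp[5]=3, dp[6]=1, dp[7]=2, dp[8]=3, dp[9]=2
Minimum coins for 9 = 2


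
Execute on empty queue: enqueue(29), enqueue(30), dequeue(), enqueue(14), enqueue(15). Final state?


enqueue(29) -> [29]
enqueue(30) -> [29, 30]
dequeue() returns 29 -> [30]
enqueue(14) -> [30, 14]
enqueue(15) -> [30, 14, 15]
Final queue (front to back): [30, 14, 15]


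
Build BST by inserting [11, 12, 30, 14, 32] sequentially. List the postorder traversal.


Root = 11; build tree by BST insertion.
Postorder traversal: [14, 32, 30, 12, 11]


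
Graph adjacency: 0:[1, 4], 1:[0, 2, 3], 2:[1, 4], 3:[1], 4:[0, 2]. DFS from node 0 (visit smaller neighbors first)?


DFS stack-based: start with [0]
Visit order: [0, 1, 2, 4, 3]


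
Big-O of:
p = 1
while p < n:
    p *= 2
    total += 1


Per nesting level: O(log n) = O(log n)
Complexity: O(log n)


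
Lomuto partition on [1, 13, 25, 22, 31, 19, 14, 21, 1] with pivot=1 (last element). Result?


Elements <= 1 go left of pivot.
Result: [1, 1, 25, 22, 31, 19, 14, 21, 13], pivot at index 1
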